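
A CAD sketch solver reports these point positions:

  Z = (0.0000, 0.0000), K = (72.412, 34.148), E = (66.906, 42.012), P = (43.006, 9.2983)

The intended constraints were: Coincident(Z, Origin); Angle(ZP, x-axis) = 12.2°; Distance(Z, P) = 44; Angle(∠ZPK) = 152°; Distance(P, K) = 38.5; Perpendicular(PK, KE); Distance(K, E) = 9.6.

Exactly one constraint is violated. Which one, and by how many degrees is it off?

Perpendicular(PK, KE) — off by 5.20°.

Z = (0.00, 0.00) ✓; ZP at 12.20° ✓; |ZP| = 44.00 ✓; ∠ZPK = 152.0° ✓; |PK| = 38.50 ✓; ∠(PK, KE) = 84.80° ✗; |KE| = 9.600 ✓.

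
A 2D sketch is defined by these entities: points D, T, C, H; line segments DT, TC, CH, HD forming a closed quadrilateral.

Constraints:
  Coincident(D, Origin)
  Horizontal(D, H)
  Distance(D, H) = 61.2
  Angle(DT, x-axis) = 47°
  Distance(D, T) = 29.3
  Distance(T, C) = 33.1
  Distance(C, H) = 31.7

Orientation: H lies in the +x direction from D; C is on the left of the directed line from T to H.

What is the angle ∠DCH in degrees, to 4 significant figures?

76.82°

Checks: D = (0.00, 0.00) ✓; |TC| = 33.10 ✓; |CH| = 31.70 ✓.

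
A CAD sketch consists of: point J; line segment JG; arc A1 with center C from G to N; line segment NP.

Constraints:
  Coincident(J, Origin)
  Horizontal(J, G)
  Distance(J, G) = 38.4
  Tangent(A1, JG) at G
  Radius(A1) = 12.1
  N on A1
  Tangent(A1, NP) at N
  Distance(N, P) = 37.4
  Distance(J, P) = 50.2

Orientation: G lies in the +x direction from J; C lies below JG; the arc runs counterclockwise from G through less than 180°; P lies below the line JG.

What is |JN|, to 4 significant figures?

28.26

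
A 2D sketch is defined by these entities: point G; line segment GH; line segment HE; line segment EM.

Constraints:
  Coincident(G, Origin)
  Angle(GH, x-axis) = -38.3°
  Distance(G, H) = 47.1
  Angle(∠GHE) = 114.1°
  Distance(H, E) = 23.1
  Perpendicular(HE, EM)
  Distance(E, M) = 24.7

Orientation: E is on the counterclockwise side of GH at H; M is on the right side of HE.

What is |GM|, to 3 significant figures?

79.8

G is at the origin; GH runs at -38.3° with length 47.1, so H = 47.1·(cos -38.3°, sin -38.3°) = (37.0, -29.2). ∠GHE = 114.1°, so HE runs at -38.3° + (180° − 114.1°) = 27.6° from the x-axis; with |HE| = 23.1, E = H + 23.1·(cos 27.6°, sin 27.6°) = (57.4, -18.5). HE is perpendicular to EM; with |EM| = 24.7 on the right of HE, M = E + 24.7·(0.463, -0.886) = (68.9, -40.4). Then |GM| = |M − G| = 79.8.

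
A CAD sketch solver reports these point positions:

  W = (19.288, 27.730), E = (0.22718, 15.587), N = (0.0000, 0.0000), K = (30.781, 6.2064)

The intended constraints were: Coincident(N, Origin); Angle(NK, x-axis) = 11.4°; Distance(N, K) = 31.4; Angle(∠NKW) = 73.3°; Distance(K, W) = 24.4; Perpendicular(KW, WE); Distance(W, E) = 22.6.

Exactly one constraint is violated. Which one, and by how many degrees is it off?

Perpendicular(KW, WE) — off by 4.40°.

N = (0.00, 0.00) ✓; NK at 11.40° ✓; |NK| = 31.40 ✓; ∠NKW = 73.30° ✓; |KW| = 24.40 ✓; ∠(KW, WE) = 94.40° ✗; |WE| = 22.60 ✓.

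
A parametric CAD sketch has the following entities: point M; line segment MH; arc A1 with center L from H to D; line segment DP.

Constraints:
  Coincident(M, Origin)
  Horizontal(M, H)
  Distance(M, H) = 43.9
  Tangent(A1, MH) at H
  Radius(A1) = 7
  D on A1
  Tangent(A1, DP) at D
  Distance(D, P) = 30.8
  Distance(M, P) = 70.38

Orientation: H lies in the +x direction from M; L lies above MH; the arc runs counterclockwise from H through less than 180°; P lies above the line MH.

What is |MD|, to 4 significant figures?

50.53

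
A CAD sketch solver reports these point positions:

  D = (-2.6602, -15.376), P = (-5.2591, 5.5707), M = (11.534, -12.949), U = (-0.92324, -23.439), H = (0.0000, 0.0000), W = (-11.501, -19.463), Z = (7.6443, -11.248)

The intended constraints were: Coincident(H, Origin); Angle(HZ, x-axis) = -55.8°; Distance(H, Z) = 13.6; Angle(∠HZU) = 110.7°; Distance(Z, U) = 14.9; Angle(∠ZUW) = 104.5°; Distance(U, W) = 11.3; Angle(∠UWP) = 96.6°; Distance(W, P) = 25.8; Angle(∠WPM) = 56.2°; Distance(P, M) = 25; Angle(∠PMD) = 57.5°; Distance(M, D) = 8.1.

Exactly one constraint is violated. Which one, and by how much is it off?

Distance(M, D) = 8.1 — off by 6.30.

H = (0.00, 0.00) ✓; HZ at -55.80° ✓; |HZ| = 13.60 ✓; ∠HZU = 110.7° ✓; |ZU| = 14.90 ✓; ∠ZUW = 104.5° ✓; |UW| = 11.30 ✓; ∠UWP = 96.60° ✓; |WP| = 25.80 ✓; ∠WPM = 56.20° ✓; |PM| = 25.00 ✓; ∠PMD = 57.50° ✓; |MD| = 14.40 ✗.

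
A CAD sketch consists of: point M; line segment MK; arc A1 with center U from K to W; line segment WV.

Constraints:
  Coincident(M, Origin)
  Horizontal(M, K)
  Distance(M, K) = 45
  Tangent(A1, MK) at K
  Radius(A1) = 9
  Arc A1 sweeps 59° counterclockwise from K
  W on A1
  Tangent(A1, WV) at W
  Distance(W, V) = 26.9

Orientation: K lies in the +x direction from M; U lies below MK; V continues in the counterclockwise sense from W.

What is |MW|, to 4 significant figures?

37.54

M is at the origin; MK is horizontal with |MK| = 45.0 and K on the +x side, so K = (45.00, 0.000). A1 meets MK tangentially, so UK is at right angles to MK, so U = K + (0, -9) = (45.00, -9.000). On A1, K sits at bearing 90° from U; a 59° counterclockwise sweep puts W at bearing 149°, so W = U + 9.0·(cos 149°, sin 149°) = (37.29, -4.365). Then |MW| = |W − M| = 37.54.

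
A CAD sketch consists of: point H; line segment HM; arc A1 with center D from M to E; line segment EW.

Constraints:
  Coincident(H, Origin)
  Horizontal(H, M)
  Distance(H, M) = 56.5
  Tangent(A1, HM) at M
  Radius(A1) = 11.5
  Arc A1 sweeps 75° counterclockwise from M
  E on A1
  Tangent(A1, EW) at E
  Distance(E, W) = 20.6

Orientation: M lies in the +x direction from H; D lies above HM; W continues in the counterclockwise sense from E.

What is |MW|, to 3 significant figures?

32.8

H is at the origin; H and M share the same y with |HM| = 56.5 and M on the +x side, so M = (56.5, 0.00). A1 meets HM tangentially, so DM is at right angles to HM, so D = M + (0, 11.5) = (56.5, 11.5). On A1, M sits at bearing -90° from D; a 75° counterclockwise sweep puts E at bearing -15°, so E = D + 11.5·(cos -15°, sin -15°) = (67.6, 8.52). The tangent condition forces DE to be normal to EW, so EW runs along (−sin -15°, cos -15°); with |EW| = 20.6, W = (72.9, 28.4). Then |MW| = |W − M| = 32.8.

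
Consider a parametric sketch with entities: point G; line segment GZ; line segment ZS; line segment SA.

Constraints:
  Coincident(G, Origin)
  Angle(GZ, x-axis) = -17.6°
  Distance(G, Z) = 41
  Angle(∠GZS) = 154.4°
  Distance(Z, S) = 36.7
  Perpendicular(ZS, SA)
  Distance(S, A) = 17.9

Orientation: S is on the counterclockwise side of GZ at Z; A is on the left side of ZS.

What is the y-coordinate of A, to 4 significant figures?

10.44

G is at the origin; GZ runs at -17.6° with length 41.0, so Z = 41.0·(cos -17.6°, sin -17.6°) = (39.08, -12.40). ∠GZS = 154.4°, so ZS runs at -17.6° + (180° − 154.4°) = 8.000° from the x-axis; with |ZS| = 36.7, S = Z + 36.7·(cos 8.000°, sin 8.000°) = (75.42, -7.290). ZS ⟂ SA; with |SA| = 17.9 on the left of ZS, A = S + 17.9·(-0.1392, 0.9903) = (72.93, 10.44). So A.y = 10.44.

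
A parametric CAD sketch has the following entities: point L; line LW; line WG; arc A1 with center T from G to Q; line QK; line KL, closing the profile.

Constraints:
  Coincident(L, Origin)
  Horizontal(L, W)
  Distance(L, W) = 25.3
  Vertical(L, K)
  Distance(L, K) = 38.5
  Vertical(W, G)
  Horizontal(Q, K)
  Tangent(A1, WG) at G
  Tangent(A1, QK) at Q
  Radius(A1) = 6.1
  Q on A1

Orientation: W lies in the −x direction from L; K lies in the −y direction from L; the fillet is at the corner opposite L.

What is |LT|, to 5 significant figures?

37.662

L is at the origin; L and W share the same y with |LW| = 25.3 and W on the −x side, so W = (-25.300, 0.0000). LK is vertical with |LK| = 38.5 and K on the −y side, so K = (0.0000, -38.500). The virtual corner opposite L is at (-25.300, -38.500). The tangent condition forces TG to be normal to WG and since A1 is tangent to QK there, TQ ⟂ QK, with radius 6.1, so the center T sits 6.1 in from both sides at T = (-19.200, -32.400). Then |LT| = |T − L| = 37.662.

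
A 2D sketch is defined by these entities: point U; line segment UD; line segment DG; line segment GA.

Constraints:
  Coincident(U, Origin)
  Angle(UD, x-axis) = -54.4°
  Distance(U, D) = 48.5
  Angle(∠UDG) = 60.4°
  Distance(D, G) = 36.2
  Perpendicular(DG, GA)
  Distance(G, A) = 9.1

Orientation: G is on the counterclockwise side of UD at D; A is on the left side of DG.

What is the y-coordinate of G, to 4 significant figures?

-6.574

U is at the origin; UD runs at -54.4° with length 48.5, so D = 48.5·(cos -54.4°, sin -54.4°) = (28.23, -39.44). ∠UDG = 60.4°, so DG runs at -54.4° + (180° − 60.4°) = 65.20° from the x-axis; with |DG| = 36.2, G = D + 36.2·(cos 65.20°, sin 65.20°) = (43.42, -6.574). So G.y = -6.574.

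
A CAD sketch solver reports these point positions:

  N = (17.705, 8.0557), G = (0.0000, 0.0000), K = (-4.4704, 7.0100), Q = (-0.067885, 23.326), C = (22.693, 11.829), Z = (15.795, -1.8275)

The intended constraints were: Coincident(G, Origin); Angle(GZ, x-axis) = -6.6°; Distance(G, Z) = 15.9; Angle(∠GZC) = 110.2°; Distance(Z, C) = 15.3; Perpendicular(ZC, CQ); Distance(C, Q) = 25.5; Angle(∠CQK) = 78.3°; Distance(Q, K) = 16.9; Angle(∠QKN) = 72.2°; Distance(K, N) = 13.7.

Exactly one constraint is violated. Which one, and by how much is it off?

Distance(K, N) = 13.7 — off by 8.50.

G = (0.00, 0.00) ✓; GZ at -6.600° ✓; |GZ| = 15.90 ✓; ∠GZC = 110.2° ✓; |ZC| = 15.30 ✓; ∠(ZC, CQ) = 90.00° ✓; |CQ| = 25.50 ✓; ∠CQK = 78.30° ✓; |QK| = 16.90 ✓; ∠QKN = 72.20° ✓; |KN| = 22.20 ✗.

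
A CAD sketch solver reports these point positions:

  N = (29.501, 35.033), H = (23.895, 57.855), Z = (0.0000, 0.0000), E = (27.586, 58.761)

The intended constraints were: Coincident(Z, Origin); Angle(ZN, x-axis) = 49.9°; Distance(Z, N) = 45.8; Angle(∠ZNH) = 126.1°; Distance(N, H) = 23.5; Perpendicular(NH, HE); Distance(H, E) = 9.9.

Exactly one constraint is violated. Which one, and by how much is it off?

Distance(H, E) = 9.9 — off by 6.10.

Z = (0.00, 0.00) ✓; ZN at 49.90° ✓; |ZN| = 45.80 ✓; ∠ZNH = 126.1° ✓; |NH| = 23.50 ✓; ∠(NH, HE) = 90.01° ✓; |HE| = 3.801 ✗.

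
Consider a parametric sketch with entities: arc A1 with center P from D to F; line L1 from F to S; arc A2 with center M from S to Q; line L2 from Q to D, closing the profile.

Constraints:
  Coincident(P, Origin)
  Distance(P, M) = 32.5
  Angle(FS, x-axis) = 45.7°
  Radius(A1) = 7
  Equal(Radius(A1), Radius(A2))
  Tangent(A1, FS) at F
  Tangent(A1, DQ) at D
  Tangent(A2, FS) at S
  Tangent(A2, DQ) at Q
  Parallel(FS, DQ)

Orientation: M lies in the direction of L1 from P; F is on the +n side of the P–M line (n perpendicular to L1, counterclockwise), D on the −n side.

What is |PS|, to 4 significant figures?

33.25

The slot axis is L1's direction at 45.7°, so u = (cos 45.7°, sin 45.7°) = (0.6984, 0.7157) and n = (−sin 45.7°, cos 45.7°) = (-0.7157, 0.6984). P is at the origin and M lies 32.5 along u from P, so M = 32.5·u = (22.70, 23.26). Tangency of A1 to both parallel lines with radius 7.0 puts F and D at P ± 7.0·n: F = (-5.010, 4.889), D = (5.010, -4.889). Equal radii place S and Q the same way about M: S = M + 7.0·n = (17.69, 28.15), Q = M − 7.0·n = (27.71, 18.37). Then |PS| = |S − P| = 33.25.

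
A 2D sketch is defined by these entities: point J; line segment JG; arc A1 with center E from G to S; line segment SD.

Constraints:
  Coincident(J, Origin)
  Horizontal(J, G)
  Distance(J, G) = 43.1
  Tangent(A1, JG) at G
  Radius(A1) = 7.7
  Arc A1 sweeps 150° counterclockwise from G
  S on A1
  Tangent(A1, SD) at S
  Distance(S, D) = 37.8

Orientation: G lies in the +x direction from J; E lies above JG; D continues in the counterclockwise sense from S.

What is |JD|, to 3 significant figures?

36.2

On A1, G sits at bearing -90° from E; a 150° counterclockwise sweep puts S at bearing 60°, so S = E + 7.7·(cos 60°, sin 60°) = (47.0, 14.4). Tangency of A1 to SD means the radius ES is perpendicular to SD, so SD runs along (−sin 60°, cos 60°); with |SD| = 37.8, D = (14.2, 33.3). Then |JD| = |D − J| = 36.2.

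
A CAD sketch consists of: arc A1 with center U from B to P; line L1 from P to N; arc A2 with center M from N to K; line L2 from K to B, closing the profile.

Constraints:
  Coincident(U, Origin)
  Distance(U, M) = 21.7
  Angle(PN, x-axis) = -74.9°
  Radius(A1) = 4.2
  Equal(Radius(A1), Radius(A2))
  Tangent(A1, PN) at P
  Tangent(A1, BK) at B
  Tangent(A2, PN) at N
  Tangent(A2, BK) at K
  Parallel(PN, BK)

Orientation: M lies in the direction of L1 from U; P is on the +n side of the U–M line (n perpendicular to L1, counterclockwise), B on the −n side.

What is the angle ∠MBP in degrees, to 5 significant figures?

79.046°

The slot axis is L1's direction at -74.9°, so u = (cos -74.9°, sin -74.9°) = (0.26050, -0.96547) and n = (−sin -74.9°, cos -74.9°) = (0.96547, 0.26050). U is at the origin and M lies 21.7 along u from U, so M = 21.7·u = (5.6529, -20.951). Tangency of A1 to both parallel lines with radius 4.2 puts P and B at U ± 4.2·n: P = (4.0550, 1.0941), B = (-4.0550, -1.0941). Then cos ∠MBP = BM·BP / (|BM||BP|), giving 79.046°.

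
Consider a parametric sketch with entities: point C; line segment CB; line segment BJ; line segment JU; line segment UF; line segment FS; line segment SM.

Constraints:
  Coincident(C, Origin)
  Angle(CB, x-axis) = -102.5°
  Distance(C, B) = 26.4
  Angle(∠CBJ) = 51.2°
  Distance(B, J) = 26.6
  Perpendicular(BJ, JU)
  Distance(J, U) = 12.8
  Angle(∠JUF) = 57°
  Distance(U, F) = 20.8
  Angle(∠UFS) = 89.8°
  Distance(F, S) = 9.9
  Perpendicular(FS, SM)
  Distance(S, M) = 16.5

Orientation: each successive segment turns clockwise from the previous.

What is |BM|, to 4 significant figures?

28.47

∠UFS = 89.8° gives FS at -174.5° from the x-axis; with |FS| = 9.9, S = (-20.14, -18.66). The perpendicularity gives SM at right angles to FS, so SM runs at 95.50°; with |SM| = 16.5, M = (-21.73, -2.234). Then |BM| = |M − B| = 28.47.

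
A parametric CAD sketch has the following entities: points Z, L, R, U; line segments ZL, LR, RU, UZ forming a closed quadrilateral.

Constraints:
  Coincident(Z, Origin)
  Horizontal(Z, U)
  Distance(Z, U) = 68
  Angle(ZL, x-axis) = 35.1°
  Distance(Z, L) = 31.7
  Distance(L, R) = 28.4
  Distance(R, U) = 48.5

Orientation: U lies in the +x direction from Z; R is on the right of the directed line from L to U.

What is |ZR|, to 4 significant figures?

22.62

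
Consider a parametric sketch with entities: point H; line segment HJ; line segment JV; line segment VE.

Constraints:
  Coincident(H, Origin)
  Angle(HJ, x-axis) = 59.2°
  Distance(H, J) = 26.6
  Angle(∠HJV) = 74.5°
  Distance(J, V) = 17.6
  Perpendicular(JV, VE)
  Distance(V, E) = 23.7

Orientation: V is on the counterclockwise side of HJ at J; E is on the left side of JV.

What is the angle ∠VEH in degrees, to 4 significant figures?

100.4°

H is at the origin; HJ runs at 59.2° with length 26.6, so J = 26.6·(cos 59.2°, sin 59.2°) = (13.62, 22.85). ∠HJV = 74.5°, so JV runs at 59.2° + (180° − 74.5°) = 164.7° from the x-axis; with |JV| = 17.6, V = J + 17.6·(cos 164.7°, sin 164.7°) = (-3.356, 27.49). The perpendicularity gives VE at right angles to JV; with |VE| = 23.7 on the left of JV, E = V + 23.7·(-0.2639, -0.9646) = (-9.610, 4.632). Then cos ∠VEH = EV·EH / (|EV||EH|), giving 100.4°.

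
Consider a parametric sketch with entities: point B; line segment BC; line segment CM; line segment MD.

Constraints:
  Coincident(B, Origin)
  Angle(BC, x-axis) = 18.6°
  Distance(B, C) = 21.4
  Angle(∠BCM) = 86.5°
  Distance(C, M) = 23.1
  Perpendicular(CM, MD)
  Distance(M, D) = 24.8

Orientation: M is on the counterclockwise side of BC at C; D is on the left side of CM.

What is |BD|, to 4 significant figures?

22.06

∠BCM = 86.5°, so CM runs at 18.6° + (180° − 86.5°) = 112.1° from the x-axis; with |CM| = 23.1, M = C + 23.1·(cos 112.1°, sin 112.1°) = (11.59, 28.23). The perpendicularity gives MD at right angles to CM; with |MD| = 24.8 on the left of CM, D = M + 24.8·(-0.9265, -0.3762) = (-11.39, 18.90). Then |BD| = |D − B| = 22.06.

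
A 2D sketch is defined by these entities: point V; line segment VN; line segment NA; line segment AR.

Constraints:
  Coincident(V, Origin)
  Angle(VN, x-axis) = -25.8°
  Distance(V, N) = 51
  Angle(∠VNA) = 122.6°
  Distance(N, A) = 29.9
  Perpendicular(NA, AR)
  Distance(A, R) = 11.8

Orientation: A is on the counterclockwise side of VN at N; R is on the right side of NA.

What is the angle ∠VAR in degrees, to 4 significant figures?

126.8°

V is at the origin; VN runs at -25.8° with length 51.0, so N = 51.0·(cos -25.8°, sin -25.8°) = (45.92, -22.20). ∠VNA = 122.6°, so NA runs at -25.8° + (180° − 122.6°) = 31.60° from the x-axis; with |NA| = 29.9, A = N + 29.9·(cos 31.60°, sin 31.60°) = (71.38, -6.530). NA ⟂ AR; with |AR| = 11.8 on the right of NA, R = A + 11.8·(0.5240, -0.8517) = (77.57, -16.58). Then cos ∠VAR = AV·AR / (|AV||AR|), giving 126.8°.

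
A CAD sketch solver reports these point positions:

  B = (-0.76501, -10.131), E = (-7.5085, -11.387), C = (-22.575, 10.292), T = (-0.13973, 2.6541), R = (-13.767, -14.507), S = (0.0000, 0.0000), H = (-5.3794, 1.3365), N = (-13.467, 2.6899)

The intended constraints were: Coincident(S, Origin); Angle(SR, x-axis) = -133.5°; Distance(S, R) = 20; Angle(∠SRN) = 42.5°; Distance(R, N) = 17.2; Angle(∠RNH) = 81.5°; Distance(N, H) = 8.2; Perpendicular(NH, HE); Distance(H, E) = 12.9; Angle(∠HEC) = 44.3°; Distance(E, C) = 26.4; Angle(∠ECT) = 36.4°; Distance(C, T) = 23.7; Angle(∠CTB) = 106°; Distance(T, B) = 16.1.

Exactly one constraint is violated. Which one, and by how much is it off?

Distance(T, B) = 16.1 — off by 3.30.

S = (0.00, 0.00) ✓; SR at -133.5° ✓; |SR| = 20.00 ✓; ∠SRN = 42.50° ✓; |RN| = 17.20 ✓; ∠RNH = 81.50° ✓; |NH| = 8.200 ✓; ∠(NH, HE) = 90.00° ✓; |HE| = 12.90 ✓; ∠HEC = 44.30° ✓; |EC| = 26.40 ✓; ∠ECT = 36.40° ✓; |CT| = 23.70 ✓; ∠CTB = 106.0° ✓; |TB| = 12.80 ✗.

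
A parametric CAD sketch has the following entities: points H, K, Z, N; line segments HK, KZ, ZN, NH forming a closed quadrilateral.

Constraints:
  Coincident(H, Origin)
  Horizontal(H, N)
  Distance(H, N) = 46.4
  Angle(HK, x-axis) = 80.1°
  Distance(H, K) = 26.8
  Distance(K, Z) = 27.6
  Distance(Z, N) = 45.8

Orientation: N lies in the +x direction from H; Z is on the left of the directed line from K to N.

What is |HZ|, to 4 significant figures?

50.01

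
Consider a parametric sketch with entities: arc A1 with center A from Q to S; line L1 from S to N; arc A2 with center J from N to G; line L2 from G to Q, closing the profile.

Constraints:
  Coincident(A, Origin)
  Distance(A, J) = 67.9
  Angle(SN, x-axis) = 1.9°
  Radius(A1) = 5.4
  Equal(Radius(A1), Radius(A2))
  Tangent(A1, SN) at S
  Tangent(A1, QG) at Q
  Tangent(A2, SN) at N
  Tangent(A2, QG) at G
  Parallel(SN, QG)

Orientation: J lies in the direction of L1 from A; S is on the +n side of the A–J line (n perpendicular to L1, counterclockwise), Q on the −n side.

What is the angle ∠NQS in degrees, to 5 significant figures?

80.962°

The slot axis is L1's direction at 1.9°, so u = (cos 1.9°, sin 1.9°) = (0.99945, 0.033155) and n = (−sin 1.9°, cos 1.9°) = (-0.033155, 0.99945). A is at the origin and J lies 67.9 along u from A, so J = 67.9·u = (67.863, 2.2512). Tangency of A1 to both parallel lines with radius 5.4 puts S and Q at A ± 5.4·n: S = (-0.17904, 5.3970), Q = (0.17904, -5.3970). Equal radii place N and G the same way about J: N = J + 5.4·n = (67.684, 7.6483), G = J − 5.4·n = (68.042, -3.1458). Then cos ∠NQS = QN·QS / (|QN||QS|), giving 80.962°.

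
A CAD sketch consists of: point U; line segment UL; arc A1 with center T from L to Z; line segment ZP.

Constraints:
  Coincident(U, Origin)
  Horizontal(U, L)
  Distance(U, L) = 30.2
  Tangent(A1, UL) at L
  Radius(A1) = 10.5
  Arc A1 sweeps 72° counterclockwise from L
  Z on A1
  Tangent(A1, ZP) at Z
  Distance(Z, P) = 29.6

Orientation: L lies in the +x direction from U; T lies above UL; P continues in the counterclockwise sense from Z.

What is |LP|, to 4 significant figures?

40.25

U is at the origin; UL is horizontal with |UL| = 30.2 and L on the +x side, so L = (30.20, 0.000). A1 meets UL tangentially, so TL is at right angles to UL, so T = L + (0, 10.5) = (30.20, 10.50). On A1, L sits at bearing -90° from T; a 72° counterclockwise sweep puts Z at bearing -18°, so Z = T + 10.5·(cos -18°, sin -18°) = (40.19, 7.255). Tangency of A1 to ZP means the radius TZ is perpendicular to ZP, so ZP runs along (−sin -18°, cos -18°); with |ZP| = 29.6, P = (49.33, 35.41). Then |LP| = |P − L| = 40.25.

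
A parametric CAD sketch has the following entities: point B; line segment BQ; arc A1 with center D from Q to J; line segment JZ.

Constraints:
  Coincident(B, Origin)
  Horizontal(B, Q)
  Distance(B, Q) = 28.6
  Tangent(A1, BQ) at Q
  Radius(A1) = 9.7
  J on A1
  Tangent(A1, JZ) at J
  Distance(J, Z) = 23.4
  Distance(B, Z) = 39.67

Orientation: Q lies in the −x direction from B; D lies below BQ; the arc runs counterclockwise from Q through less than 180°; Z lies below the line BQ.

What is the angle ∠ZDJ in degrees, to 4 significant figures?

67.48°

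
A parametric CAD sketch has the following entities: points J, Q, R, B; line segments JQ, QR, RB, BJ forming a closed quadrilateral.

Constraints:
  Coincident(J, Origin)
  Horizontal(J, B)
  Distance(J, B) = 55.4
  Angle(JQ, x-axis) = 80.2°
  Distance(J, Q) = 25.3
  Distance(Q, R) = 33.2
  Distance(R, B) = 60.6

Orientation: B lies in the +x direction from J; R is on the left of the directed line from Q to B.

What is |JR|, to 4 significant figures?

56.99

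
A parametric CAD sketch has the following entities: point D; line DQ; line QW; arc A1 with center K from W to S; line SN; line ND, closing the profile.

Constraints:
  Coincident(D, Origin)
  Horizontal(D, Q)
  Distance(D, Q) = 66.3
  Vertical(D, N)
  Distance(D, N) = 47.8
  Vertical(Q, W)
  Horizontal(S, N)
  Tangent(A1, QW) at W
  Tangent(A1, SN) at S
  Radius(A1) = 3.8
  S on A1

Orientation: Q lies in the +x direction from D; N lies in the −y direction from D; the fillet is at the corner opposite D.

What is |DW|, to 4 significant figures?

79.57

D is at the origin; DQ is horizontal with |DQ| = 66.3 and Q on the +x side, so Q = (66.30, 0.000). D and N share the same x with |DN| = 47.8 and N on the −y side, so N = (0.000, -47.80). The virtual corner opposite D is at (66.30, -47.80). Since A1 is tangent to QW there, KW ⟂ QW and since A1 is tangent to SN there, KS ⟂ SN, with radius 3.8, so the center K sits 3.8 in from both sides at K = (62.50, -44.00). That places the tangent points at W = (66.30, -44.00) on QW and S = (62.50, -47.80) on SN. Then |DW| = |W − D| = 79.57.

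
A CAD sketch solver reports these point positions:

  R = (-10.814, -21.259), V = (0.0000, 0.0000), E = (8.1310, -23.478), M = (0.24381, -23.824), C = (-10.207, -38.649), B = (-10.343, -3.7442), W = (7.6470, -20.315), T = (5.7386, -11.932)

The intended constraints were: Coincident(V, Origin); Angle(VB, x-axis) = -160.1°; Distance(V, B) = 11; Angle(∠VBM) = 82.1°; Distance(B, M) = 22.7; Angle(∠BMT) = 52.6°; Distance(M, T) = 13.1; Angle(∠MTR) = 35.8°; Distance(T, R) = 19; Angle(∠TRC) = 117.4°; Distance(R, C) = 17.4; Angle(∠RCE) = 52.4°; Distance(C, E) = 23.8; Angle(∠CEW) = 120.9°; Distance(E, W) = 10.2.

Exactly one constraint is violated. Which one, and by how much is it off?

Distance(E, W) = 10.2 — off by 7.00.

V = (0.00, 0.00) ✓; VB at -160.1° ✓; |VB| = 11.00 ✓; ∠VBM = 82.10° ✓; |BM| = 22.70 ✓; ∠BMT = 52.60° ✓; |MT| = 13.10 ✓; ∠MTR = 35.80° ✓; |TR| = 19.00 ✓; ∠TRC = 117.4° ✓; |RC| = 17.40 ✓; ∠RCE = 52.40° ✓; |CE| = 23.80 ✓; ∠CEW = 120.9° ✓; |EW| = 3.200 ✗.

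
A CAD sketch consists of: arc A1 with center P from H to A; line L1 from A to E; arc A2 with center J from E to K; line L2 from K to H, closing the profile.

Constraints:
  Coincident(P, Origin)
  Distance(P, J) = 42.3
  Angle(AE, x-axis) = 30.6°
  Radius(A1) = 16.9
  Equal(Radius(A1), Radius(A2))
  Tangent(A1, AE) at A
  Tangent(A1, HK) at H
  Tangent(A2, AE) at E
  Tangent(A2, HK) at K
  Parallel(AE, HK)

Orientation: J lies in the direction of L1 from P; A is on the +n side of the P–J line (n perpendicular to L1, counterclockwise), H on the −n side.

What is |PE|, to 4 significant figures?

45.55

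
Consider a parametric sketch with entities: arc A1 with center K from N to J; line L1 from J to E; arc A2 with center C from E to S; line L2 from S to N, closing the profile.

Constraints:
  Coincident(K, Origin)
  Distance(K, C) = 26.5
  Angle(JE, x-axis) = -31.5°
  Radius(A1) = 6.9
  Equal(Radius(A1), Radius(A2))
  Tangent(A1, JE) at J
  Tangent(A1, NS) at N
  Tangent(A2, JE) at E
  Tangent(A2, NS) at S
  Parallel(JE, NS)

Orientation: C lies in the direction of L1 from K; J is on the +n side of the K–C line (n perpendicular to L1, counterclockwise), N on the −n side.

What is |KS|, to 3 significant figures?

27.4

The slot axis is L1's direction at -31.5°, so u = (cos -31.5°, sin -31.5°) = (0.853, -0.522) and n = (−sin -31.5°, cos -31.5°) = (0.522, 0.853). K is at the origin and C lies 26.5 along u from K, so C = 26.5·u = (22.6, -13.8). Tangency of A1 to both parallel lines with radius 6.9 puts J and N at K ± 6.9·n: J = (3.61, 5.88), N = (-3.61, -5.88). Equal radii place E and S the same way about C: E = C + 6.9·n = (26.2, -7.96), S = C − 6.9·n = (19.0, -19.7). Then |KS| = |S − K| = 27.4.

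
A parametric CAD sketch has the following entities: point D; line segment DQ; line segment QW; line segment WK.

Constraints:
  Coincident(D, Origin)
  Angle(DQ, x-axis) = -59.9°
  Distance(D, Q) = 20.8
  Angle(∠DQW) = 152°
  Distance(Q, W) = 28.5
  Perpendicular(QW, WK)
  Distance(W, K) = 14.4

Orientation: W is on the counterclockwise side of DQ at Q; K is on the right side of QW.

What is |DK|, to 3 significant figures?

52.7

∠DQW = 152.0°, so QW runs at -59.9° + (180° − 152.0°) = -31.9° from the x-axis; with |QW| = 28.5, W = Q + 28.5·(cos -31.9°, sin -31.9°) = (34.6, -33.1). QW is perpendicular to WK; with |WK| = 14.4 on the right of QW, K = W + 14.4·(-0.528, -0.849) = (27.0, -45.3). Then |DK| = |K − D| = 52.7.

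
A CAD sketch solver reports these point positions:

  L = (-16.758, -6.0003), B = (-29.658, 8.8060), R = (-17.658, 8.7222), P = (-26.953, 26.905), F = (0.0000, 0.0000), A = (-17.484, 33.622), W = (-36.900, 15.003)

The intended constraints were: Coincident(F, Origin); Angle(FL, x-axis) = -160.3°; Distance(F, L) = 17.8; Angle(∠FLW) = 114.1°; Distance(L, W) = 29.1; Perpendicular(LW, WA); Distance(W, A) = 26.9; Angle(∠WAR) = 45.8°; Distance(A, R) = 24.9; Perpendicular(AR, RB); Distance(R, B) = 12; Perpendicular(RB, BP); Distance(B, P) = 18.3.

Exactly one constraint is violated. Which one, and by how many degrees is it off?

Perpendicular(RB, BP) — off by 8.10°.

F = (0.00, 0.00) ✓; FL at -160.3° ✓; |FL| = 17.80 ✓; ∠FLW = 114.1° ✓; |LW| = 29.10 ✓; ∠(LW, WA) = 90.00° ✓; |WA| = 26.90 ✓; ∠WAR = 45.80° ✓; |AR| = 24.90 ✓; ∠(AR, RB) = 90.00° ✓; |RB| = 12.00 ✓; ∠(RB, BP) = 98.10° ✗; |BP| = 18.30 ✓.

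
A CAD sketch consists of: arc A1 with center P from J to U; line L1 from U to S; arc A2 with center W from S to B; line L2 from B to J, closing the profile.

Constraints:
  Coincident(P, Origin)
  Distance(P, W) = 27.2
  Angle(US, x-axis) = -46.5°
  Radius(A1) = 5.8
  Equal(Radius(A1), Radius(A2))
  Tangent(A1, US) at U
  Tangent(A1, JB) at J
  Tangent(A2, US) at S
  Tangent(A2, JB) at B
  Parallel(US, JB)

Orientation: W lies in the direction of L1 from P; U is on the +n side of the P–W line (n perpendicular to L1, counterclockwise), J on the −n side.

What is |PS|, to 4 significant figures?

27.81

Tangency of A1 to both parallel lines with radius 5.8 puts U and J at P ± 5.8·n: U = (4.207, 3.992), J = (-4.207, -3.992). Equal radii place S and B the same way about W: S = W + 5.8·n = (22.93, -15.74), B = W − 5.8·n = (14.52, -23.72). Then |PS| = |S − P| = 27.81.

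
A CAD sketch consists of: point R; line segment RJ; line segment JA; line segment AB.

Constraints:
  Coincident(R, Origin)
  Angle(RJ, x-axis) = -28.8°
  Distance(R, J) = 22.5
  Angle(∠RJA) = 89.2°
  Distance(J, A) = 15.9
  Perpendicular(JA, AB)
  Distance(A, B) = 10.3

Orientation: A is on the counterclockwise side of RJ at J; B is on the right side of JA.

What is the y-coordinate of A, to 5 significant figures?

3.1994

R is at the origin; RJ runs at -28.8° with length 22.5, so J = 22.5·(cos -28.8°, sin -28.8°) = (19.717, -10.839). ∠RJA = 89.2°, so JA runs at -28.8° + (180° − 89.2°) = 62.000° from the x-axis; with |JA| = 15.9, A = J + 15.9·(cos 62.000°, sin 62.000°) = (27.181, 3.1994). So A.y = 3.1994.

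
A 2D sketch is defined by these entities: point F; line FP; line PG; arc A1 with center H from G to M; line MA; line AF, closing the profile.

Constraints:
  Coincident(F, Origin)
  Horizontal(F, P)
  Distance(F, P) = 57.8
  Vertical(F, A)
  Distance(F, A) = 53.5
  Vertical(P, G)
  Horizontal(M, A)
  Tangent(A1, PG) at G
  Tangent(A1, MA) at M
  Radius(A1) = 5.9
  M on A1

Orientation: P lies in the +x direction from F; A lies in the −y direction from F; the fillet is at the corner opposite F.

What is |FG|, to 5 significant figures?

74.877

F is at the origin; FP is horizontal with |FP| = 57.8 and P on the +x side, so P = (57.800, 0.0000). F and A share the same x with |FA| = 53.5 and A on the −y side, so A = (0.0000, -53.500). The virtual corner opposite F is at (57.800, -53.500). Tangency of A1 to PG means the radius HG is perpendicular to PG and the tangent condition forces HM to be normal to MA, with radius 5.9, so the center H sits 5.9 in from both sides at H = (51.900, -47.600). That places the tangent points at G = (57.800, -47.600) on PG and M = (51.900, -53.500) on MA. Then |FG| = |G − F| = 74.877.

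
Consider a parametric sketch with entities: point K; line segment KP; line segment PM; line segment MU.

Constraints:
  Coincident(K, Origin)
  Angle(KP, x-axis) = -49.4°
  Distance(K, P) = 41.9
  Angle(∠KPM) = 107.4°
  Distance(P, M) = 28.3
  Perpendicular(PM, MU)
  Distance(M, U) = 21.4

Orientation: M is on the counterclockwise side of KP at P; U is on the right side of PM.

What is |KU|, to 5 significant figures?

73.722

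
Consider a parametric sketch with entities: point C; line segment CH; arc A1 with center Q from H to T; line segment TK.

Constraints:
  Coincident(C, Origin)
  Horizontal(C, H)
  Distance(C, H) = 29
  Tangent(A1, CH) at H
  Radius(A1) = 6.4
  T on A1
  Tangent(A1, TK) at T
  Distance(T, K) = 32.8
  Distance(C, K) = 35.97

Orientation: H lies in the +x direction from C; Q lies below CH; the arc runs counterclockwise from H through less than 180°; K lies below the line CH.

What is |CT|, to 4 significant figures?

23.42

C is at the origin; CH is horizontal with |CH| = 29.0 and H on the +x side, so H = (29.00, 0.000). A1 meets CH tangentially, so QH is at right angles to CH, so Q = H + (0, -6.4) = (29.00, -6.400). Since QT ⟂ TK (tangency), |QK| = √(6.4² + 32.8²) = 33.42 regardless of where T sits on A1. So K lies on both circle(C, 35.97) and circle(Q, 33.42); the below-CH intersection is K = (10.68, -34.35). T is the foot of the tangent from K: T = (23.07, -3.981).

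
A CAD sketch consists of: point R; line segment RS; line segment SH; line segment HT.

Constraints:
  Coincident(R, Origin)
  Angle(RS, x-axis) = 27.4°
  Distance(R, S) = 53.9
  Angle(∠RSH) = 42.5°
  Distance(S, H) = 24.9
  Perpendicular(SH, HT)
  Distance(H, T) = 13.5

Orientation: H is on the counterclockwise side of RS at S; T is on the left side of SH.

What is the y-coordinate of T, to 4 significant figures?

18.26

R is at the origin; RS runs at 27.4° with length 53.9, so S = 53.9·(cos 27.4°, sin 27.4°) = (47.85, 24.80). ∠RSH = 42.5°, so SH runs at 27.4° + (180° − 42.5°) = 164.9° from the x-axis; with |SH| = 24.9, H = S + 24.9·(cos 164.9°, sin 164.9°) = (23.81, 31.29). The perpendicularity gives HT at right angles to SH; with |HT| = 13.5 on the left of SH, T = H + 13.5·(-0.2605, -0.9655) = (20.30, 18.26). So T.y = 18.26.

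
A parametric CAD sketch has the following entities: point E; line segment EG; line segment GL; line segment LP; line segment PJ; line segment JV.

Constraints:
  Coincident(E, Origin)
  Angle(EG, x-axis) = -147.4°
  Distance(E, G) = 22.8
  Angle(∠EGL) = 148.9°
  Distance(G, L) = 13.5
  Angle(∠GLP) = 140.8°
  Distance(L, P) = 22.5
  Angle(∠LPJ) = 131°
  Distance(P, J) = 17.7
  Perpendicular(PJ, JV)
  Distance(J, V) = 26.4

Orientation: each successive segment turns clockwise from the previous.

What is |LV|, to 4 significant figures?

33.80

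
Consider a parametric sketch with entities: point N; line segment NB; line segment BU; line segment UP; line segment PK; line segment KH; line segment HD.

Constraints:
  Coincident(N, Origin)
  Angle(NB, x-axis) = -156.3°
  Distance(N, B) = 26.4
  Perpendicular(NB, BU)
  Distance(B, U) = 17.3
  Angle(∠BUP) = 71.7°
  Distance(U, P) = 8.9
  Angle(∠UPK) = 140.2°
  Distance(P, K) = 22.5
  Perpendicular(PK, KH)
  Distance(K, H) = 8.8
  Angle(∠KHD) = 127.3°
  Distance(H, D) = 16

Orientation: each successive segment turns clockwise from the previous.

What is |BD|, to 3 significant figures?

4.13

PK ⟂ KH, so KH runs at -124°; with |KH| = 8.8, H = (-8.67, -13.9). ∠KHD = 127.3° gives HD at -177° from the x-axis; with |HD| = 16.0, D = (-24.7, -14.7). Then |BD| = |D − B| = 4.13.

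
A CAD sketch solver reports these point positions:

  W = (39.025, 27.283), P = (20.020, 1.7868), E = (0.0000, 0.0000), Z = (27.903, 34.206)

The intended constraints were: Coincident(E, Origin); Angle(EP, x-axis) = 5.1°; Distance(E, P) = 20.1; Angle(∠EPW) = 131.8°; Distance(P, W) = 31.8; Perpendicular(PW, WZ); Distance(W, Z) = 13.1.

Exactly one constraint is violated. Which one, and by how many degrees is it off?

Perpendicular(PW, WZ) — off by 4.80°.

E = (0.00, 0.00) ✓; EP at 5.100° ✓; |EP| = 20.10 ✓; ∠EPW = 131.8° ✓; |PW| = 31.80 ✓; ∠(PW, WZ) = 94.80° ✗; |WZ| = 13.10 ✓.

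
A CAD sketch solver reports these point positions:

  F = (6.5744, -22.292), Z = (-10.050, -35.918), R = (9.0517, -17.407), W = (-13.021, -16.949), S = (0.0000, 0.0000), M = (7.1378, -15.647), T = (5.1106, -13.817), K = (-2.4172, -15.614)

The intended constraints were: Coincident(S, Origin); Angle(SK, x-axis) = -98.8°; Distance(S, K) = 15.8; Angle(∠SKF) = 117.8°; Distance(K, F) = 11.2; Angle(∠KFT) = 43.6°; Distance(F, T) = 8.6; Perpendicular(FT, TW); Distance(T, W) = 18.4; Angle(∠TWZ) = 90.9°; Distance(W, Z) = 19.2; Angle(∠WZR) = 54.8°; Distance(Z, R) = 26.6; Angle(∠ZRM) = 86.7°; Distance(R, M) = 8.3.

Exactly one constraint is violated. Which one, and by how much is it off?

Distance(R, M) = 8.3 — off by 5.70.

S = (0.00, 0.00) ✓; SK at -98.80° ✓; |SK| = 15.80 ✓; ∠SKF = 117.8° ✓; |KF| = 11.20 ✓; ∠KFT = 43.60° ✓; |FT| = 8.600 ✓; ∠(FT, TW) = 90.00° ✓; |TW| = 18.40 ✓; ∠TWZ = 90.90° ✓; |WZ| = 19.20 ✓; ∠WZR = 54.80° ✓; |ZR| = 26.60 ✓; ∠ZRM = 86.70° ✓; |RM| = 2.600 ✗.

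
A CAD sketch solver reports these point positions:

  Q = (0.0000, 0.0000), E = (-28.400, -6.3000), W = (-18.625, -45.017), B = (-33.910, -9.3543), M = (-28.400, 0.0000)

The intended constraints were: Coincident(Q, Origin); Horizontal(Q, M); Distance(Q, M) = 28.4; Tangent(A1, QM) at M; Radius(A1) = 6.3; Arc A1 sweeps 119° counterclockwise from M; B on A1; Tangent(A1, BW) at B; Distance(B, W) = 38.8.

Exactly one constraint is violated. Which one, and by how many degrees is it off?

Tangent(A1, BW) at B — off by 5.80°.

Q = (0.00, 0.00) ✓; Q.y = 0.00, M.y = 0.00 ✓; |QM| = 28.40 ✓; ∠(EM, MQ) = 90.00° ✓; |EM| = 6.300 ✓; bearing(E→B) − bearing(E→M) = 119.0° ✓; |EB| = 6.300 ✓; ∠(EB, BW) = 95.80° ✗; |BW| = 38.80 ✓.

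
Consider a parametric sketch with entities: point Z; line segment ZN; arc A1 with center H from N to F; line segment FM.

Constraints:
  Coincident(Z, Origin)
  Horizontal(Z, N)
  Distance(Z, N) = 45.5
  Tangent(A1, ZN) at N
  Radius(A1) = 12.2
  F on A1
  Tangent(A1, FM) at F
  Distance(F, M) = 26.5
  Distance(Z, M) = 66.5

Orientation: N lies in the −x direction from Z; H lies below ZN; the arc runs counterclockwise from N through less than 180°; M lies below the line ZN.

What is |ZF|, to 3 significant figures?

59.3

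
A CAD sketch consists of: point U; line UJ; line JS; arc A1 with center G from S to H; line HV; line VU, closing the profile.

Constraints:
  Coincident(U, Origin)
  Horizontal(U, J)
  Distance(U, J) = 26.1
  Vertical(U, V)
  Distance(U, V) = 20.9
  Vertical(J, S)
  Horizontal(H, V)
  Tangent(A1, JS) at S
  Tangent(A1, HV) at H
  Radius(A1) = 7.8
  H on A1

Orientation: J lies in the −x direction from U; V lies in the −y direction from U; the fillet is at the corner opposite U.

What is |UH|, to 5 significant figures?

27.779

The virtual corner opposite U is at (-26.100, -20.900). Tangency of A1 to JS means the radius GS is perpendicular to JS and since A1 is tangent to HV there, GH ⟂ HV, with radius 7.8, so the center G sits 7.8 in from both sides at G = (-18.300, -13.100). That places the tangent points at S = (-26.100, -13.100) on JS and H = (-18.300, -20.900) on HV. Then |UH| = |H − U| = 27.779.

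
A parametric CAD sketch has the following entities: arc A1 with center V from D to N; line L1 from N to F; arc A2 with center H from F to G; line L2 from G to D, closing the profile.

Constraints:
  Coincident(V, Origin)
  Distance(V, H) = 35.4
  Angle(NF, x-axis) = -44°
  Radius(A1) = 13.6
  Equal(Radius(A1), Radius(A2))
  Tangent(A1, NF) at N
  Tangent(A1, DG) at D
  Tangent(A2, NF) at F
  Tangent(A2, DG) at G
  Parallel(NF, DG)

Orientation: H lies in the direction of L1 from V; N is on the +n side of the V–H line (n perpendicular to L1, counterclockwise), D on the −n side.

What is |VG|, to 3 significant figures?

37.9

The slot axis is L1's direction at -44.0°, so u = (cos -44.0°, sin -44.0°) = (0.719, -0.695) and n = (−sin -44.0°, cos -44.0°) = (0.695, 0.719). V is at the origin and H lies 35.4 along u from V, so H = 35.4·u = (25.5, -24.6). Tangency of A1 to both parallel lines with radius 13.6 puts N and D at V ± 13.6·n: N = (9.45, 9.78), D = (-9.45, -9.78). Equal radii place F and G the same way about H: F = H + 13.6·n = (34.9, -14.8), G = H − 13.6·n = (16.0, -34.4). Then |VG| = |G − V| = 37.9.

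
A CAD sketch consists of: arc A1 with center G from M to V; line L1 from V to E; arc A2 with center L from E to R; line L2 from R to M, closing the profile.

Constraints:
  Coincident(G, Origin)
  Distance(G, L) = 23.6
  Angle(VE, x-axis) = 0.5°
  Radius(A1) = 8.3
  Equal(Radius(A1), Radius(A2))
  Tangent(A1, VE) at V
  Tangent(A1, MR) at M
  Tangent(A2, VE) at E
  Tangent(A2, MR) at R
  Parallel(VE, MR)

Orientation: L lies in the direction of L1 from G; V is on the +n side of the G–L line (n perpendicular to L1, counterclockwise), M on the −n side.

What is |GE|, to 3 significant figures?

25.0

The slot axis is L1's direction at 0.5°, so u = (cos 0.5°, sin 0.5°) = (1.00, 0.00873) and n = (−sin 0.5°, cos 0.5°) = (-0.00873, 1.00). G is at the origin and L lies 23.6 along u from G, so L = 23.6·u = (23.6, 0.206). Tangency of A1 to both parallel lines with radius 8.3 puts V and M at G ± 8.3·n: V = (-0.0724, 8.30), M = (0.0724, -8.30). Equal radii place E and R the same way about L: E = L + 8.3·n = (23.5, 8.51), R = L − 8.3·n = (23.7, -8.09). Then |GE| = |E − G| = 25.0.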